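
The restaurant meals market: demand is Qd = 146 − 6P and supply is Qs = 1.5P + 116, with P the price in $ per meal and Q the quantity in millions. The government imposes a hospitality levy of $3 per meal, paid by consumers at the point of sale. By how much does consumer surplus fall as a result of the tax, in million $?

Without the tax, 146 − 6P = 1.5P + 116 gives 7.5P = 30, so P* = $4 and Q* = 122.
With the tax collected from consumers, demand (in seller-price terms) shifts: Qd = 146 − 6(P + 3).
Solving gives Q = 118.4 with consumers paying $4.6 and suppliers receiving $1.6 (the $3 wedge).
ΔCS is the trapezoid between Q = 118.4 and Q = 122 of height $0.6: ½ · (122 + 118.4) · 0.6 = $72.12.

Consumer surplus falls by $72.12 million.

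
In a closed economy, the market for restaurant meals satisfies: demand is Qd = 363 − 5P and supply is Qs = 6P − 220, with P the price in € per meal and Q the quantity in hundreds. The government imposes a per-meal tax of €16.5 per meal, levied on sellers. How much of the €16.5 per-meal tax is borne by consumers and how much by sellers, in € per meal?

Before the tax: set 363 − 5P = 6P − 220 → P* = €53, Q* = 98.
With the tax collected from sellers, supply shifts: Qs = 6(P − 16.5) − 220.
New equilibrium: consumers pay €62, sellers receive €45.5, Q = 53. (Wedge: Pb − Ps = 16.5.)
Burden on consumers: €9; on sellers: €7.5. (They sum to €16.5.)
The less price-elastic side of the market bears the larger share of a per-unit tax.

Consumers bear €9 per meal; sellers bear €7.5 per meal.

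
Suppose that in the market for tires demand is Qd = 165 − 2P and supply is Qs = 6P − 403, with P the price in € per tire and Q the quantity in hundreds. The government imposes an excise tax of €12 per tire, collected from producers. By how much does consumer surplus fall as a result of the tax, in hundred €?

Without the tax, 165 − 2P = 6P − 403 gives 8P = 568, so P* = €71 and Q* = 23.
With the tax collected from producers, supply shifts: Qs = 6(P − 12) − 403.
Solving gives Q = 5 with buyers paying €80 and producers receiving €68 (the €12 wedge).
ΔCS is the trapezoid between Q = 5 and Q = 23 of height €9: ½ · (23 + 5) · 9 = €126.

Consumer surplus falls by €126 hundred.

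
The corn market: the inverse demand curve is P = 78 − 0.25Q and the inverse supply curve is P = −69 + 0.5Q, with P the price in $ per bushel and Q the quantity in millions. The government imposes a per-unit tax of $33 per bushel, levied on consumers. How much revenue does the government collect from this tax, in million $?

Inverting to Q(P) form: Qd = 312 − 4P; Qs = 2P + 138.
Without the tax, 312 − 4P = 2P + 138 gives 6P = 174, so P* = $29 and Q* = 196.
With the tax collected from consumers, demand (in seller-price terms) shifts: Qd = 312 − 4(P + 33).
Solving gives Q = 152 with consumers paying $40 and sellers receiving $7 (the $33 wedge).
Revenue = t · Q = 33 · 152 = $5016.

Tax revenue = $5016 million.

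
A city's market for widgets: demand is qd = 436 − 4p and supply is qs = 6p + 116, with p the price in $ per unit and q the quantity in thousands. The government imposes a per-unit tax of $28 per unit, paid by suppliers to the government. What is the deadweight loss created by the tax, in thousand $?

Deadweight loss = $940.8 thousand.

Without the tax, 436 − 4p = 6p + 116 gives 10p = 320, so p* = $32 and q* = 308.
With the tax collected from suppliers, supply shifts: qs = 6(p − 28) + 116.
Solving gives q = 240.8 with consumers paying $48.8 and suppliers receiving $20.8 (the $28 wedge).
Quantity falls by |ΔQ| = |308 − 240.8| = 67.2.
DWL = ½ · t · |ΔQ| = ½ · 28 · 67.2 = $940.8.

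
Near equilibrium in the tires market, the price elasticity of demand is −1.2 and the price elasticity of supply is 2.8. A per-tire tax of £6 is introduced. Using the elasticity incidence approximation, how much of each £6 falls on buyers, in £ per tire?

Buyers bear ≈ £4.2 per tire.

Incidence ratio: buyers' share ≈ εs / (εs + |εd|) = 2.8 / (2.8 + 1.2) = 0.7.
So buyers bear ≈ 0.7 × £6 = £4.2; producers bear £1.8.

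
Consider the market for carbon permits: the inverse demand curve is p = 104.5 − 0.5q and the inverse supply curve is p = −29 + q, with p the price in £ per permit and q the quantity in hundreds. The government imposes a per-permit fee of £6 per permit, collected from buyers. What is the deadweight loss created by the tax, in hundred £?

Inverting to q(p) form: qd = 209 − 2p; qs = p + 29.
Before the tax: set 209 − 2p = p + 29 → p* = £60, q* = 89.
With the tax collected from buyers, demand (in seller-price terms) shifts: qd = 209 − 2(p + 6).
Solving gives q = 85 with buyers paying £62 and producers receiving £56 (the £6 wedge).
Quantity falls by |ΔQ| = |89 − 85| = 4.
DWL = ½ · t · |ΔQ| = ½ · 6 · 4 = £12.

Deadweight loss = £12 hundred.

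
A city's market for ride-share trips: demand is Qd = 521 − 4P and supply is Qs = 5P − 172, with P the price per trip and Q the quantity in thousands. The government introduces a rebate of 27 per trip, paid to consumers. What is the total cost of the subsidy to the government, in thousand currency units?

Before the subsidy: set 521 − 4P = 5P − 172 → P* = 77, Q* = 213.
With a per-unit subsidy paid to consumers, each effectively pays P − 27, so demand becomes Qd = 521 − 4(P − 27).
Solving gives Q = 273 with consumers paying 62 and producers receiving 89 (the 27 wedge).
Outlay = t · Q = 27 · 273 = 7371.

Government outlay = 7371 thousand.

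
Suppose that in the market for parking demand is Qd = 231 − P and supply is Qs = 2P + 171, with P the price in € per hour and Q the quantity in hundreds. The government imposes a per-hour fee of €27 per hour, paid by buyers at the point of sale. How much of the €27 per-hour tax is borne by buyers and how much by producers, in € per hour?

Buyers bear €18 per hour; producers bear €9 per hour.

Without the tax, 231 − P = 2P + 171 gives 3P = 60, so P* = €20 and Q* = 211.
With the tax collected from buyers, demand (in seller-price terms) shifts: Qd = 231 − (P + 27).
New equilibrium: buyers pay €38, producers receive €11, Q = 193. (Wedge: Pb − Ps = 27.)
Burden on buyers: €18; on producers: €9. (They sum to €27.)
The less price-elastic side of the market bears the larger share of a per-unit tax.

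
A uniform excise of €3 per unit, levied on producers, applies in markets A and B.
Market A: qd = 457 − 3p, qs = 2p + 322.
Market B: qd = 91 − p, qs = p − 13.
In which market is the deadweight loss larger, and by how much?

Market A: pre-tax p* = €27, q* = 376; post-tax q = 372.4; deadweight loss = €5.4.
Market B: pre-tax p* = €52, q* = 39; post-tax q = 37.5; deadweight loss = €2.25.
Difference: €5.4 vs €2.25 → market A is larger by €3.15.

Market A, by €3.15.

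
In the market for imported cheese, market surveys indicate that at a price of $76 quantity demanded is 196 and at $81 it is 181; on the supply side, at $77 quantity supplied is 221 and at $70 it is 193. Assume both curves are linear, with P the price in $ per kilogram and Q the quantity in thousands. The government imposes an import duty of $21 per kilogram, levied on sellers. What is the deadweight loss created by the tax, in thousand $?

Demand slope: (181 − 196)/(81 − 76) = -3, so Qd = 424 − 3P.
Supply slope: (193 − 221)/(70 − 77) = 4, so Qs = 4P − 87.
Without the tax, 424 − 3P = 4P − 87 gives 7P = 511, so P* = $73 and Q* = 205.
With the tax collected from sellers, supply shifts: Qs = 4(P − 21) − 87.
Solving gives Q = 169 with buyers paying $85 and sellers receiving $64 (the $21 wedge).
Quantity falls by |ΔQ| = |205 − 169| = 36.
DWL = ½ · t · |ΔQ| = ½ · 21 · 36 = $378.

Deadweight loss = $378 thousand.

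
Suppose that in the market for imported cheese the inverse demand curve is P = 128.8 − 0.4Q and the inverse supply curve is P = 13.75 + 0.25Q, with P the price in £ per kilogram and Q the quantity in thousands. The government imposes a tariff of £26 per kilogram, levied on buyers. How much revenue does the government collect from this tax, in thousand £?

Inverting to Q(P) form: Qd = 322 − 2.5P; Qs = 4P − 55.
Before the tax: set 322 − 2.5P = 4P − 55 → P* = £58, Q* = 177.
With the tax collected from buyers, demand (in seller-price terms) shifts: Qd = 322 − 2.5(P + 26).
Solving gives Q = 137 with buyers paying £74 and sellers receiving £48 (the £26 wedge).
Revenue = t · Q = 26 · 137 = £3562.

Tax revenue = £3562 thousand.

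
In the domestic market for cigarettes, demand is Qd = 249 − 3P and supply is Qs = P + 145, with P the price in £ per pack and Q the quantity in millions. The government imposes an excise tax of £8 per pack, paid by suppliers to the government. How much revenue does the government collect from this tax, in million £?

Tax revenue = £1320 million.

Without the tax, 249 − 3P = P + 145 gives 4P = 104, so P* = £26 and Q* = 171.
With the tax collected from suppliers, supply shifts: Qs = (P − 8) + 145.
New equilibrium: buyers pay £28, suppliers receive £20, Q = 165. (Wedge: Pb − Ps = 8.)
Revenue = t · Q = 8 · 165 = £1320.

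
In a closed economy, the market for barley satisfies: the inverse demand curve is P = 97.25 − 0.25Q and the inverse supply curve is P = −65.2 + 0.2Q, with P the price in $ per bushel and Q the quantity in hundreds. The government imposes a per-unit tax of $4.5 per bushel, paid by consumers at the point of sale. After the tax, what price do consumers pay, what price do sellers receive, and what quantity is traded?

Consumers pay $9.5; sellers receive $5; quantity = 351.

Rewrite in direct form: Qd = 389 − 4P and Qs = 5P + 326.
Without the tax, 389 − 4P = 5P + 326 gives 9P = 63, so P* = $7 and Q* = 361.
With the tax collected from consumers, demand (in seller-price terms) shifts: Qd = 389 − 4(P + 4.5).
New equilibrium: consumers pay $9.5, sellers receive $5, Q = 351. (Wedge: Pb − Ps = 4.5.)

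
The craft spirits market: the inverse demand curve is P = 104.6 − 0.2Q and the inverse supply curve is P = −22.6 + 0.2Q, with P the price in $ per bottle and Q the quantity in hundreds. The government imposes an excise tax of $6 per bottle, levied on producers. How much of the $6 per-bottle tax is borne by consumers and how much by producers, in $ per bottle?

Inverting to Q(P) form: Qd = 523 − 5P; Qs = 5P + 113.
Without the tax, 523 − 5P = 5P + 113 gives 10P = 410, so P* = $41 and Q* = 318.
With the tax collected from producers, supply shifts: Qs = 5(P − 6) + 113.
Solving gives Q = 303 with consumers paying $44 and producers receiving $38 (the $6 wedge).
Burden on consumers: $3; on producers: $3. (They sum to $6.)
The less price-elastic side of the market bears the larger share of a per-unit tax.

Consumers bear $3 per bottle; producers bear $3 per bottle.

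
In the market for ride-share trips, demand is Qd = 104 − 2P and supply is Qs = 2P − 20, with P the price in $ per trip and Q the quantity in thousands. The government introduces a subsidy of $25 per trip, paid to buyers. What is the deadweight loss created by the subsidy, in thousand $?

Before the subsidy: set 104 − 2P = 2P − 20 → P* = $31, Q* = 42.
With a per-unit subsidy paid to buyers, each effectively pays P − 25, so demand becomes Qd = 104 − 2(P − 25).
New equilibrium: buyers pay $18.5, sellers receive $43.5, Q = 67. (Wedge: Pb − Ps = −25.)
Quantity rises by |ΔQ| = |42 − 67| = 25.
DWL = ½ · t · |ΔQ| = ½ · 25 · 25 = $312.5.

Deadweight loss = $312.5 thousand.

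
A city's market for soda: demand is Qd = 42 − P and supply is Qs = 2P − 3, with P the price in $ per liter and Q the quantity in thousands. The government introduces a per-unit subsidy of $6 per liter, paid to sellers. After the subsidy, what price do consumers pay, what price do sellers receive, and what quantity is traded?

Without the subsidy, 42 − P = 2P − 3 gives 3P = 45, so P* = $15 and Q* = 27.
With a per-unit subsidy paid to sellers, each receives P + 6 per unit sold, so supply becomes Qs = 2(P + 6) − 3.
New equilibrium: consumers pay $11, sellers receive $17, Q = 31. (Wedge: Pb − Ps = −6.)

Consumers pay $11; sellers receive $17; quantity = 31.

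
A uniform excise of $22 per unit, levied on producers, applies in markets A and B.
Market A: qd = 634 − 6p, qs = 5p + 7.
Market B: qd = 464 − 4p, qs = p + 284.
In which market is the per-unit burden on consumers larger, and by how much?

Market A, by $5.6.

Market A: pre-tax p* = $57, q* = 292; post-tax q = 232; per-unit burden on consumers = $10.
Market B: pre-tax p* = $36, q* = 320; post-tax q = 302.4; per-unit burden on consumers = $4.4.
Difference: $10 vs $4.4 → market A is larger by $5.6.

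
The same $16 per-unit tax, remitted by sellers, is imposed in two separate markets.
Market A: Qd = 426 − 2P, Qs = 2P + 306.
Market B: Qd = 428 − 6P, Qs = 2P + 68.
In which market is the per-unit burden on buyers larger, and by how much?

Market A: pre-tax P* = $30, Q* = 366; post-tax Q = 350; per-unit burden on buyers = $8.
Market B: pre-tax P* = $45, Q* = 158; post-tax Q = 134; per-unit burden on buyers = $4.
Difference: $8 vs $4 → market A is larger by $4.

Market A, by $4.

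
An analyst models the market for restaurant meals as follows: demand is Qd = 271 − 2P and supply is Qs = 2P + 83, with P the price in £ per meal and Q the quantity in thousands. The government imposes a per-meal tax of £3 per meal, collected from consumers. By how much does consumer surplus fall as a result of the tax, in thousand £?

Without the tax, 271 − 2P = 2P + 83 gives 4P = 188, so P* = £47 and Q* = 177.
With the tax collected from consumers, demand (in seller-price terms) shifts: Qd = 271 − 2(P + 3).
Solving gives Q = 174 with consumers paying £48.5 and suppliers receiving £45.5 (the £3 wedge).
ΔCS is the trapezoid between Q = 174 and Q = 177 of height £1.5: ½ · (177 + 174) · 1.5 = £263.25.

Consumer surplus falls by £263.25 thousand.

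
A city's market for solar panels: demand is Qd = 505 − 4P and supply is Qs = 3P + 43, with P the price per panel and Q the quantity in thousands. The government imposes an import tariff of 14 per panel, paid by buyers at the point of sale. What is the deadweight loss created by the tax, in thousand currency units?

Deadweight loss = 168 thousand.

Without the tax, 505 − 4P = 3P + 43 gives 7P = 462, so P* = 66 and Q* = 241.
With the tax collected from buyers, demand (in seller-price terms) shifts: Qd = 505 − 4(P + 14).
Solving gives Q = 217 with buyers paying 72 and sellers receiving 58 (the 14 wedge).
Quantity falls by |ΔQ| = |241 − 217| = 24.
DWL = ½ · t · |ΔQ| = ½ · 14 · 24 = 168.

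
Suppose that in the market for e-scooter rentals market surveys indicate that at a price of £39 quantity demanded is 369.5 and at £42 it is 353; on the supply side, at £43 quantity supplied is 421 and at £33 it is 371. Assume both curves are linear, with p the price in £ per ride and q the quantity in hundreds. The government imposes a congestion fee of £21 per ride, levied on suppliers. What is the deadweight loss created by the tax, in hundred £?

Deadweight loss = £577.5 hundred.

Demand slope: (353 − 369.5)/(42 − 39) = -5.5, so qd = 584 − 5.5p.
Supply slope: (371 − 421)/(33 − 43) = 5, so qs = 5p + 206.
Before the tax: set 584 − 5.5p = 5p + 206 → p* = £36, q* = 386.
With the tax collected from suppliers, supply shifts: qs = 5(p − 21) + 206.
Solving gives q = 331 with consumers paying £46 and suppliers receiving £25 (the £21 wedge).
Quantity falls by |ΔQ| = |386 − 331| = 55.
DWL = ½ · t · |ΔQ| = ½ · 21 · 55 = £577.5.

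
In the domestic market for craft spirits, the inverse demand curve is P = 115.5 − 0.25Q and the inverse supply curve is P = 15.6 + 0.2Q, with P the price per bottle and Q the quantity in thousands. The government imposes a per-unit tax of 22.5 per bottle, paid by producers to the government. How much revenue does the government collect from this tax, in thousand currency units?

Tax revenue = 3870 thousand.

Rewrite in direct form: Qd = 462 − 4P and Qs = 5P − 78.
Without the tax, 462 − 4P = 5P − 78 gives 9P = 540, so P* = 60 and Q* = 222.
With the tax collected from producers, supply shifts: Qs = 5(P − 22.5) − 78.
Solving gives Q = 172 with buyers paying 72.5 and producers receiving 50 (the 22.5 wedge).
Revenue = t · Q = 22.5 · 172 = 3870.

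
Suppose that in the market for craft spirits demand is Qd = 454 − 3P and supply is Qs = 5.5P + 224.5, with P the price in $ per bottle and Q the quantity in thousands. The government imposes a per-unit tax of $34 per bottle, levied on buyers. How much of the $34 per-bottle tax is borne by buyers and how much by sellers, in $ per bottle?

Without the tax, 454 − 3P = 5.5P + 224.5 gives 8.5P = 229.5, so P* = $27 and Q* = 373.
With the tax collected from buyers, demand (in seller-price terms) shifts: Qd = 454 − 3(P + 34).
Solving gives Q = 307 with buyers paying $49 and sellers receiving $15 (the $34 wedge).
Burden on buyers: $22; on sellers: $12. (They sum to $34.)

Buyers bear $22 per bottle; sellers bear $12 per bottle.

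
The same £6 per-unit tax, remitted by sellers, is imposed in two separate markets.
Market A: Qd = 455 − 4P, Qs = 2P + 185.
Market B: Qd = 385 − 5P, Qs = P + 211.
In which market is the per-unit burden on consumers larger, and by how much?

Market A: pre-tax P* = £45, Q* = 275; post-tax Q = 267; per-unit burden on consumers = £2.
Market B: pre-tax P* = £29, Q* = 240; post-tax Q = 235; per-unit burden on consumers = £1.
Difference: £2 vs £1 → market A is larger by £1.

Market A, by £1.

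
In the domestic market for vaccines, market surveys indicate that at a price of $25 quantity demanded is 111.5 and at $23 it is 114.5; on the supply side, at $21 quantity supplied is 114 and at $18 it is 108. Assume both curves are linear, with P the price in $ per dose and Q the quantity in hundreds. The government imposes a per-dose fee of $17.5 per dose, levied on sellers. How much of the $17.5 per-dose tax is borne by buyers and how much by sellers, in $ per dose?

Buyers bear $10 per dose; sellers bear $7.5 per dose.

Demand slope: (114.5 − 111.5)/(23 − 25) = -1.5, so Qd = 149 − 1.5P.
Supply slope: (108 − 114)/(18 − 21) = 2, so Qs = 2P + 72.
Before the tax: set 149 − 1.5P = 2P + 72 → P* = $22, Q* = 116.
With the tax collected from sellers, supply shifts: Qs = 2(P − 17.5) + 72.
New equilibrium: buyers pay $32, sellers receive $14.5, Q = 101. (Wedge: Pb − Ps = 17.5.)
Burden on buyers: $10; on sellers: $7.5. (They sum to $17.5.)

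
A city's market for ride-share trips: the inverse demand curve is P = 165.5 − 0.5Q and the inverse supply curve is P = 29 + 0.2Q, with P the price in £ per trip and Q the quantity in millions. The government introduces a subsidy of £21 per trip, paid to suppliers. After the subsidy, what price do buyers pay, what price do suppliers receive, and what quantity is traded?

Inverting to Q(P) form: Qd = 331 − 2P; Qs = 5P − 145.
Before the subsidy: set 331 − 2P = 5P − 145 → P* = £68, Q* = 195.
With a per-unit subsidy paid to suppliers, each receives P + 21 per unit sold, so supply becomes Qs = 5(P + 21) − 145.
New equilibrium: buyers pay £53, suppliers receive £74, Q = 225. (Wedge: Pb − Ps = −21.)

Buyers pay £53; suppliers receive £74; quantity = 225.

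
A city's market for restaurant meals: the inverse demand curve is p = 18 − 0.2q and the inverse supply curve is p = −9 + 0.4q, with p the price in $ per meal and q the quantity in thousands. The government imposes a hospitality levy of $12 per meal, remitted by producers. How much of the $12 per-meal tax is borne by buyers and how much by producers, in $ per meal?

Inverting to q(p) form: qd = 90 − 5p; qs = 2.5p + 22.5.
Before the tax: set 90 − 5p = 2.5p + 22.5 → p* = $9, q* = 45.
With the tax collected from producers, supply shifts: qs = 2.5(p − 12) + 22.5.
New equilibrium: buyers pay $13, producers receive $1, q = 25. (Wedge: pb − ps = 12.)
Burden on buyers: $4; on producers: $8. (They sum to $12.)
The less price-elastic side of the market bears the larger share of a per-unit tax.

Buyers bear $4 per meal; producers bear $8 per meal.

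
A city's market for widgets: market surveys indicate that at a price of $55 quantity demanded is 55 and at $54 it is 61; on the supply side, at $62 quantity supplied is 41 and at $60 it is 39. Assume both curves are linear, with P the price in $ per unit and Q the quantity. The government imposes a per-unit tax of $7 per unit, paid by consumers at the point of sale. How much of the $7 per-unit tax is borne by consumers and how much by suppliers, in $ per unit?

Demand slope: (61 − 55)/(54 − 55) = -6, so Qd = 385 − 6P.
Supply slope: (39 − 41)/(60 − 62) = 1, so Qs = P − 21.
Before the tax: set 385 − 6P = P − 21 → P* = $58, Q* = 37.
With the tax collected from consumers, demand (in seller-price terms) shifts: Qd = 385 − 6(P + 7).
Solving gives Q = 31 with consumers paying $59 and suppliers receiving $52 (the $7 wedge).
Burden on consumers: $1; on suppliers: $6. (They sum to $7.)
The less price-elastic side of the market bears the larger share of a per-unit tax.

Consumers bear $1 per unit; suppliers bear $6 per unit.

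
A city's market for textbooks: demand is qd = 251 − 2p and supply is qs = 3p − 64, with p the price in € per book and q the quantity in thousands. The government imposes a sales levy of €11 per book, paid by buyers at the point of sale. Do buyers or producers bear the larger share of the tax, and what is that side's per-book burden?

Before the tax: set 251 − 2p = 3p − 64 → p* = €63, q* = 125.
With the tax collected from buyers, demand (in seller-price terms) shifts: qd = 251 − 2(p + 11).
New equilibrium: buyers pay €69.6, producers receive €58.6, q = 111.8. (Wedge: pb − ps = 11.)
Per-book burden: buyers €6.6, producers €4.4.
Buyers take the larger share because demand is less price-elastic here (demand slope 2 vs supply slope 3).
The less price-elastic side of the market bears the larger share of a per-unit tax.

Buyers bear the larger share: €6.6 per book.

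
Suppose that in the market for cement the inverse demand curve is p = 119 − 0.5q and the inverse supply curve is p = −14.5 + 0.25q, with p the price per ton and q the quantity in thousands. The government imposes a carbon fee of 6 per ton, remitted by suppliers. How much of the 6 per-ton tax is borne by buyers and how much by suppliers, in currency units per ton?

Buyers bear 4 per ton; suppliers bear 2 per ton.

Rewrite in direct form: qd = 238 − 2p and qs = 4p + 58.
Without the tax, 238 − 2p = 4p + 58 gives 6p = 180, so p* = 30 and q* = 178.
With the tax collected from suppliers, supply shifts: qs = 4(p − 6) + 58.
Solving gives q = 170 with buyers paying 34 and suppliers receiving 28 (the 6 wedge).
Burden on buyers: 4; on suppliers: 2. (They sum to 6.)
The less price-elastic side of the market bears the larger share of a per-unit tax.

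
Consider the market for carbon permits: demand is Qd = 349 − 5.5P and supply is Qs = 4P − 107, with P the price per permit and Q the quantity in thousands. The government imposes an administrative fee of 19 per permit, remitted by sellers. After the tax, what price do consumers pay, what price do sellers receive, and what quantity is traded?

Consumers pay 56; sellers receive 37; quantity = 41.

Without the tax, 349 − 5.5P = 4P − 107 gives 9.5P = 456, so P* = 48 and Q* = 85.
With the tax collected from sellers, supply shifts: Qs = 4(P − 19) − 107.
New equilibrium: consumers pay 56, sellers receive 37, Q = 41. (Wedge: Pb − Ps = 19.)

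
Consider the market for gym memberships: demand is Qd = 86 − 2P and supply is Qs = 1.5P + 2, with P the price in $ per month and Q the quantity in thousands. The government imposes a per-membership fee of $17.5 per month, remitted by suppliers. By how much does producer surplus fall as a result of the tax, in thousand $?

Producer surplus falls by $305 thousand.

Before the tax: set 86 − 2P = 1.5P + 2 → P* = $24, Q* = 38.
With the tax collected from suppliers, supply shifts: Qs = 1.5(P − 17.5) + 2.
New equilibrium: consumers pay $31.5, suppliers receive $14, Q = 23. (Wedge: Pb − Ps = 17.5.)
ΔPS is the trapezoid between Q = 23 and Q = 38 of height $10: ½ · (38 + 23) · 10 = $305.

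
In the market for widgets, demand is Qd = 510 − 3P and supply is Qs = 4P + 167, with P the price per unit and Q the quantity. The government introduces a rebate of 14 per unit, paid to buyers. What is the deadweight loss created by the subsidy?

Deadweight loss = 168.

Without the subsidy, 510 − 3P = 4P + 167 gives 7P = 343, so P* = 49 and Q* = 363.
With a per-unit subsidy paid to buyers, each effectively pays P − 14, so demand becomes Qd = 510 − 3(P − 14).
New equilibrium: buyers pay 41, suppliers receive 55, Q = 387. (Wedge: Pb − Ps = −14.)
Quantity rises by |ΔQ| = |363 − 387| = 24.
DWL = ½ · t · |ΔQ| = ½ · 14 · 24 = 168.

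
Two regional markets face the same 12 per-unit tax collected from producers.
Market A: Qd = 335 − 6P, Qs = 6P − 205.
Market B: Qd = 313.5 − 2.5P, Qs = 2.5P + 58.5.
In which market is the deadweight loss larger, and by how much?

Market A: pre-tax P* = 45, Q* = 65; post-tax Q = 29; deadweight loss = 216.
Market B: pre-tax P* = 51, Q* = 186; post-tax Q = 171; deadweight loss = 90.
Difference: 216 vs 90 → market A is larger by 126.

Market A, by 126.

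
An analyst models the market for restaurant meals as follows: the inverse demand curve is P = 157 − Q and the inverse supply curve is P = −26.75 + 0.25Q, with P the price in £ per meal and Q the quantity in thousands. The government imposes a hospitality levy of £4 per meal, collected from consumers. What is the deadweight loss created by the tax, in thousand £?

Inverting to Q(P) form: Qd = 157 − P; Qs = 4P + 107.
Before the tax: set 157 − P = 4P + 107 → P* = £10, Q* = 147.
With the tax collected from consumers, demand (in seller-price terms) shifts: Qd = 157 − (P + 4).
New equilibrium: consumers pay £13.2, sellers receive £9.2, Q = 143.8. (Wedge: Pb − Ps = 4.)
Quantity falls by |ΔQ| = |147 − 143.8| = 3.2.
DWL = ½ · t · |ΔQ| = ½ · 4 · 3.2 = £6.4.

Deadweight loss = £6.4 thousand.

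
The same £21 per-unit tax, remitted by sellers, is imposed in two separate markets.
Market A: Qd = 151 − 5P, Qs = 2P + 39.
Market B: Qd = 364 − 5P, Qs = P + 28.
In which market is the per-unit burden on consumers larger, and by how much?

Market A: pre-tax P* = £16, Q* = 71; post-tax Q = 41; per-unit burden on consumers = £6.
Market B: pre-tax P* = £56, Q* = 84; post-tax Q = 66.5; per-unit burden on consumers = £3.5.
Difference: £6 vs £3.5 → market A is larger by £2.5.

Market A, by £2.5.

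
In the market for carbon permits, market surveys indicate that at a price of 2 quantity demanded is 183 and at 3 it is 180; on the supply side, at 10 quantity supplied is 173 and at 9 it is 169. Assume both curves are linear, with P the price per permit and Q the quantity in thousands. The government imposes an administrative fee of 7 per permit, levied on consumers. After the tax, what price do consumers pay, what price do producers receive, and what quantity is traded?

Consumers pay 12; producers receive 5; quantity = 153.

Demand slope: (180 − 183)/(3 − 2) = -3, so Qd = 189 − 3P.
Supply slope: (169 − 173)/(9 − 10) = 4, so Qs = 4P + 133.
Before the tax: set 189 − 3P = 4P + 133 → P* = 8, Q* = 165.
With the tax collected from consumers, demand (in seller-price terms) shifts: Qd = 189 − 3(P + 7).
New equilibrium: consumers pay 12, producers receive 5, Q = 153. (Wedge: Pb − Ps = 7.)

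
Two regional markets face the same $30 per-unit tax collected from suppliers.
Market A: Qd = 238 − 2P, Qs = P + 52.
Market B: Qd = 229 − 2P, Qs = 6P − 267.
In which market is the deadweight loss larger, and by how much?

Market A: pre-tax P* = $62, Q* = 114; post-tax Q = 94; deadweight loss = $300.
Market B: pre-tax P* = $62, Q* = 105; post-tax Q = 60; deadweight loss = $675.
Difference: $300 vs $675 → market B is larger by $375.

Market B, by $375.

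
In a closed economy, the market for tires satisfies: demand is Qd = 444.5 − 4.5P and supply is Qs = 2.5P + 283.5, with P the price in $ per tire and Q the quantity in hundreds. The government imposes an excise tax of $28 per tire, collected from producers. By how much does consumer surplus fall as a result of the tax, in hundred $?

Consumer surplus falls by $3185 hundred.

Before the tax: set 444.5 − 4.5P = 2.5P + 283.5 → P* = $23, Q* = 341.
With the tax collected from producers, supply shifts: Qs = 2.5(P − 28) + 283.5.
Solving gives Q = 296 with buyers paying $33 and producers receiving $5 (the $28 wedge).
ΔCS is the trapezoid between Q = 296 and Q = 341 of height $10: ½ · (341 + 296) · 10 = $3185.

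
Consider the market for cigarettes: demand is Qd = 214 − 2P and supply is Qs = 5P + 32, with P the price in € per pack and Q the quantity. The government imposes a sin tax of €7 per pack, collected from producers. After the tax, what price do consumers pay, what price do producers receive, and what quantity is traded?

Before the tax: set 214 − 2P = 5P + 32 → P* = €26, Q* = 162.
With the tax collected from producers, supply shifts: Qs = 5(P − 7) + 32.
Solving gives Q = 152 with consumers paying €31 and producers receiving €24 (the €7 wedge).
The less price-elastic side of the market bears the larger share of a per-unit tax.

Consumers pay €31; producers receive €24; quantity = 152.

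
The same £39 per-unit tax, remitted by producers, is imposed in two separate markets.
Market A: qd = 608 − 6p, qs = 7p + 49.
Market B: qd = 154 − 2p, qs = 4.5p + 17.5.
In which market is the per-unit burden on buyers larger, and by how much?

Market B, by £6.

Market A: pre-tax p* = £43, q* = 350; post-tax q = 224; per-unit burden on buyers = £21.
Market B: pre-tax p* = £21, q* = 112; post-tax q = 58; per-unit burden on buyers = £27.
Difference: £21 vs £27 → market B is larger by £6.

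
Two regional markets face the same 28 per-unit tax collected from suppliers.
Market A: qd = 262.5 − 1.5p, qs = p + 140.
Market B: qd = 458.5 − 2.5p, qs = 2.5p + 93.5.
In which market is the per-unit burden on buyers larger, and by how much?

Market B, by 2.8.

Market A: pre-tax p* = 49, q* = 189; post-tax q = 172.2; per-unit burden on buyers = 11.2.
Market B: pre-tax p* = 73, q* = 276; post-tax q = 241; per-unit burden on buyers = 14.
Difference: 11.2 vs 14 → market B is larger by 2.8.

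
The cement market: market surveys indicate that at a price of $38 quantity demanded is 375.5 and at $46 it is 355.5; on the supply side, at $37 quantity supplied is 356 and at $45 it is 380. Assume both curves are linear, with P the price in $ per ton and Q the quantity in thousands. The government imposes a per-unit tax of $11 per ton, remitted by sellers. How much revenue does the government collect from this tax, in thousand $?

Tax revenue = $3883 thousand.

Demand slope: (355.5 − 375.5)/(46 − 38) = -2.5, so Qd = 470.5 − 2.5P.
Supply slope: (380 − 356)/(45 − 37) = 3, so Qs = 3P + 245.
Without the tax, 470.5 − 2.5P = 3P + 245 gives 5.5P = 225.5, so P* = $41 and Q* = 368.
With the tax collected from sellers, supply shifts: Qs = 3(P − 11) + 245.
Solving gives Q = 353 with buyers paying $47 and sellers receiving $36 (the $11 wedge).
Revenue = t · Q = 11 · 353 = $3883.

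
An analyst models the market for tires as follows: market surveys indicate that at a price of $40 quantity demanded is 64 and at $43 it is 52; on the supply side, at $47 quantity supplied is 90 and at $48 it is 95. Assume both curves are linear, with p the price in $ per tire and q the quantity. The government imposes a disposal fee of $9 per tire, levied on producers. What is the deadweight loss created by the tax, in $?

Demand slope: (52 − 64)/(43 − 40) = -4, so qd = 224 − 4p.
Supply slope: (95 − 90)/(48 − 47) = 5, so qs = 5p − 145.
Without the tax, 224 − 4p = 5p − 145 gives 9p = 369, so p* = $41 and q* = 60.
With the tax collected from producers, supply shifts: qs = 5(p − 9) − 145.
New equilibrium: consumers pay $46, producers receive $37, q = 40. (Wedge: pb − ps = 9.)
Quantity falls by |ΔQ| = |60 − 40| = 20.
DWL = ½ · t · |ΔQ| = ½ · 9 · 20 = $90.

Deadweight loss = $90.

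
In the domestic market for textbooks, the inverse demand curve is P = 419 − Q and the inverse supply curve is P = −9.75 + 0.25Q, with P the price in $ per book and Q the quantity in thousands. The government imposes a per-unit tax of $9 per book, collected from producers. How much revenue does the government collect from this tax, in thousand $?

Tax revenue = $3022.2 thousand.

Inverting to Q(P) form: Qd = 419 − P; Qs = 4P + 39.
Before the tax: set 419 − P = 4P + 39 → P* = $76, Q* = 343.
With the tax collected from producers, supply shifts: Qs = 4(P − 9) + 39.
Solving gives Q = 335.8 with consumers paying $83.2 and producers receiving $74.2 (the $9 wedge).
Revenue = t · Q = 9 · 335.8 = $3022.2.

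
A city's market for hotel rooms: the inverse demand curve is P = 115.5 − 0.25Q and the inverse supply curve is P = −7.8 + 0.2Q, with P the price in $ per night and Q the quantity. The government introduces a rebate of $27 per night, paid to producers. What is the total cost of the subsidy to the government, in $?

Government outlay = $9018.

Inverting to Q(P) form: Qd = 462 − 4P; Qs = 5P + 39.
Before the subsidy: set 462 − 4P = 5P + 39 → P* = $47, Q* = 274.
With a per-unit subsidy paid to producers, each receives P + 27 per unit sold, so supply becomes Qs = 5(P + 27) + 39.
New equilibrium: consumers pay $32, producers receive $59, Q = 334. (Wedge: Pb − Ps = −27.)
Outlay = t · Q = 27 · 334 = $9018.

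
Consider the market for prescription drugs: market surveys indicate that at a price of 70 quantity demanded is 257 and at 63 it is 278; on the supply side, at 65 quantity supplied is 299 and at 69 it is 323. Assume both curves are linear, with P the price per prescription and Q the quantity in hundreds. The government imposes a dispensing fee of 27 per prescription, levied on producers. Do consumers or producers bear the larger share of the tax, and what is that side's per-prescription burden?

Demand slope: (278 − 257)/(63 − 70) = -3, so Qd = 467 − 3P.
Supply slope: (323 − 299)/(69 − 65) = 6, so Qs = 6P − 91.
Without the tax, 467 − 3P = 6P − 91 gives 9P = 558, so P* = 62 and Q* = 281.
With the tax collected from producers, supply shifts: Qs = 6(P − 27) − 91.
Solving gives Q = 227 with consumers paying 80 and producers receiving 53 (the 27 wedge).
Per-prescription burden: consumers 18, producers 9.
Consumers take the larger share because demand is less price-elastic here (demand slope 3 vs supply slope 6).
The less price-elastic side of the market bears the larger share of a per-unit tax.

Consumers bear the larger share: 18 per prescription.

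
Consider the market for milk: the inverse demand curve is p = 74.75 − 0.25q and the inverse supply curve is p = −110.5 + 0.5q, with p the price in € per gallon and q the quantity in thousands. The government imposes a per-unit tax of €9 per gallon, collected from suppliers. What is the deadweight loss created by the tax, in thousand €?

Deadweight loss = €54 thousand.

Inverting to q(p) form: qd = 299 − 4p; qs = 2p + 221.
Before the tax: set 299 − 4p = 2p + 221 → p* = €13, q* = 247.
With the tax collected from suppliers, supply shifts: qs = 2(p − 9) + 221.
New equilibrium: buyers pay €16, suppliers receive €7, q = 235. (Wedge: pb − ps = 9.)
Quantity falls by |ΔQ| = |247 − 235| = 12.
DWL = ½ · t · |ΔQ| = ½ · 9 · 12 = €54.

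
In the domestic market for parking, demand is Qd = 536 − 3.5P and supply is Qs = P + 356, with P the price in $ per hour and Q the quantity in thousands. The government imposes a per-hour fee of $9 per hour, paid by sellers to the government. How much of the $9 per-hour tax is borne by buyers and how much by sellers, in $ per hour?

Buyers bear $2 per hour; sellers bear $7 per hour.

Without the tax, 536 − 3.5P = P + 356 gives 4.5P = 180, so P* = $40 and Q* = 396.
With the tax collected from sellers, supply shifts: Qs = (P − 9) + 356.
Solving gives Q = 389 with buyers paying $42 and sellers receiving $33 (the $9 wedge).
Burden on buyers: $2; on sellers: $7. (They sum to $9.)
The less price-elastic side of the market bears the larger share of a per-unit tax.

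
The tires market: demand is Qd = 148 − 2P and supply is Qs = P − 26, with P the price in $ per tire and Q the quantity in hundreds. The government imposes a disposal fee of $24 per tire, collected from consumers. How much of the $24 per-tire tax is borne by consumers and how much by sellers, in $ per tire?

Before the tax: set 148 − 2P = P − 26 → P* = $58, Q* = 32.
With the tax collected from consumers, demand (in seller-price terms) shifts: Qd = 148 − 2(P + 24).
New equilibrium: consumers pay $66, sellers receive $42, Q = 16. (Wedge: Pb − Ps = 24.)
Burden on consumers: $8; on sellers: $16. (They sum to $24.)
The less price-elastic side of the market bears the larger share of a per-unit tax.

Consumers bear $8 per tire; sellers bear $16 per tire.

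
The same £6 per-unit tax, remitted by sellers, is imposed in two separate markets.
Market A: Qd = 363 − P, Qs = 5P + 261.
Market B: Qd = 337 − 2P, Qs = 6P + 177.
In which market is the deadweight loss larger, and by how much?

Market B, by £12.

Market A: pre-tax P* = £17, Q* = 346; post-tax Q = 341; deadweight loss = £15.
Market B: pre-tax P* = £20, Q* = 297; post-tax Q = 288; deadweight loss = £27.
Difference: £15 vs £27 → market B is larger by £12.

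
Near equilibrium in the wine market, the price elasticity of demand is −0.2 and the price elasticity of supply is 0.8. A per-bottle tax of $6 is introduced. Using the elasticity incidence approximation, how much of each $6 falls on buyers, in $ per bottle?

Incidence ratio: buyers' share ≈ εs / (εs + |εd|) = 0.8 / (0.8 + 0.2) = 0.8.
So buyers bear ≈ 0.8 × $6 = $4.8; producers bear $1.2.

Buyers bear ≈ $4.8 per bottle.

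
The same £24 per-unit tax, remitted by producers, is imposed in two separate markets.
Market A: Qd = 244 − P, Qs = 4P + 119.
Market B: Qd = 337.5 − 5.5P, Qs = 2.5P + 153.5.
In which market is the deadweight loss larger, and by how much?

Market A: pre-tax P* = £25, Q* = 219; post-tax Q = 199.8; deadweight loss = £230.4.
Market B: pre-tax P* = £23, Q* = 211; post-tax Q = 169.75; deadweight loss = £495.
Difference: £230.4 vs £495 → market B is larger by £264.6.

Market B, by £264.6.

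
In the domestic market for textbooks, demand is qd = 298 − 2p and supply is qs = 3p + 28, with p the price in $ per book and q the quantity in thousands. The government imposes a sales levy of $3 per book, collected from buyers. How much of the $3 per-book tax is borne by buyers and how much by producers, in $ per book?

Buyers bear $1.8 per book; producers bear $1.2 per book.

Before the tax: set 298 − 2p = 3p + 28 → p* = $54, q* = 190.
With the tax collected from buyers, demand (in seller-price terms) shifts: qd = 298 − 2(p + 3).
New equilibrium: buyers pay $55.8, producers receive $52.8, q = 186.4. (Wedge: pb − ps = 3.)
Burden on buyers: $1.8; on producers: $1.2. (They sum to $3.)
The less price-elastic side of the market bears the larger share of a per-unit tax.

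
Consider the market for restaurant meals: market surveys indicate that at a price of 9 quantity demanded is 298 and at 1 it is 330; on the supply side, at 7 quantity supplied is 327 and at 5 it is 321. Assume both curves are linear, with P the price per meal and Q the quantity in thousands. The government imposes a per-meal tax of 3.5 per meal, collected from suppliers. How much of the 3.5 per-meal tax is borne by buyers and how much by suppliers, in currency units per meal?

Buyers bear 1.5 per meal; suppliers bear 2 per meal.

Demand slope: (330 − 298)/(1 − 9) = -4, so Qd = 334 − 4P.
Supply slope: (321 − 327)/(5 − 7) = 3, so Qs = 3P + 306.
Without the tax, 334 − 4P = 3P + 306 gives 7P = 28, so P* = 4 and Q* = 318.
With the tax collected from suppliers, supply shifts: Qs = 3(P − 3.5) + 306.
New equilibrium: buyers pay 5.5, suppliers receive 2, Q = 312. (Wedge: Pb − Ps = 3.5.)
Burden on buyers: 1.5; on suppliers: 2. (They sum to 3.5.)
The less price-elastic side of the market bears the larger share of a per-unit tax.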